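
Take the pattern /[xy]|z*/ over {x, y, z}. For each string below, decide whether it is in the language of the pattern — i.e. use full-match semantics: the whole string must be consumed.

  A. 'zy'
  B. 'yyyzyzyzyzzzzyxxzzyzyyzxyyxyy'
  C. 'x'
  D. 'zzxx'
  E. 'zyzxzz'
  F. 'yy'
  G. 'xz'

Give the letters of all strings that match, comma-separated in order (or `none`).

A → no match
B → no match
C → match
D → no match
E → no match
F → no match
G → no match

C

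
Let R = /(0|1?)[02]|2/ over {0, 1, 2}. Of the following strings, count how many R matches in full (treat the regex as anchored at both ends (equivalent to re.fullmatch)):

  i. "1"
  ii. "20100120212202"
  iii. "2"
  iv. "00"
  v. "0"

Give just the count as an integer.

i → no match
ii → no match
iii → match
iv → match
v → match
Total matched: 3

3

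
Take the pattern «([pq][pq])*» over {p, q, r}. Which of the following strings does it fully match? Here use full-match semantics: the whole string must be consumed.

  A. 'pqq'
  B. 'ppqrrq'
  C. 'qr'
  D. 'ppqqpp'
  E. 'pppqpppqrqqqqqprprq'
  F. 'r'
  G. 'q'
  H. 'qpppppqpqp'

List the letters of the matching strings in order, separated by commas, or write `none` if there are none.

D, H

A → no match
B → no match
C → no match
D → match
E → no match
F → no match
G → no match
H → match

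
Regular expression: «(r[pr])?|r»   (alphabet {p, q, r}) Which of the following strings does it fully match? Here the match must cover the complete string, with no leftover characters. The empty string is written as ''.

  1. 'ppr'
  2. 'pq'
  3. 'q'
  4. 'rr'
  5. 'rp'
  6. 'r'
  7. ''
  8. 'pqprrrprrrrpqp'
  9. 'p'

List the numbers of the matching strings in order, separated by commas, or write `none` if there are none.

4, 5, 6, 7

1 → no match
2 → no match
3 → no match
4 → match
5 → match
6 → match
7 → match
8 → no match
9 → no match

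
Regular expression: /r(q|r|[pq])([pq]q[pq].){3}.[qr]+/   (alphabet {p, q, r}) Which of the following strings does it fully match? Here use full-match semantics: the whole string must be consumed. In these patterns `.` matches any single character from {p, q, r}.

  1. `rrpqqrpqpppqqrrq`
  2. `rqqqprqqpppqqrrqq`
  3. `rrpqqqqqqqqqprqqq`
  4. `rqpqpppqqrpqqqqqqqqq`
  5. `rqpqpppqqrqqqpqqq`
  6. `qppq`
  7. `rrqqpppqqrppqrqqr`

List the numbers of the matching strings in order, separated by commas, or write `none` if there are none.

1, 2, 3, 4, 5

1 → match
2 → match
3 → match
4 → match
5 → match
6 → no match — must start with `r`
7 → no match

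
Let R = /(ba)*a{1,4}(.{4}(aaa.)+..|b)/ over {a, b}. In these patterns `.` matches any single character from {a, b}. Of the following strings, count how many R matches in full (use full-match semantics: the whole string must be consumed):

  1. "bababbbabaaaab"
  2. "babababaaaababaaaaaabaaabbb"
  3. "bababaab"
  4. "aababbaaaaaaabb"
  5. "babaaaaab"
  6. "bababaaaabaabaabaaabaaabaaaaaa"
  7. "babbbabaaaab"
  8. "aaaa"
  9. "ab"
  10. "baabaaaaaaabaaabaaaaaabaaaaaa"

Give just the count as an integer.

1 → no match
2 → no match
3 → match
4 → no match
5 → match
6 → no match
7 → no match
8 → no match
9 → match
10 → no match
Total matched: 3

3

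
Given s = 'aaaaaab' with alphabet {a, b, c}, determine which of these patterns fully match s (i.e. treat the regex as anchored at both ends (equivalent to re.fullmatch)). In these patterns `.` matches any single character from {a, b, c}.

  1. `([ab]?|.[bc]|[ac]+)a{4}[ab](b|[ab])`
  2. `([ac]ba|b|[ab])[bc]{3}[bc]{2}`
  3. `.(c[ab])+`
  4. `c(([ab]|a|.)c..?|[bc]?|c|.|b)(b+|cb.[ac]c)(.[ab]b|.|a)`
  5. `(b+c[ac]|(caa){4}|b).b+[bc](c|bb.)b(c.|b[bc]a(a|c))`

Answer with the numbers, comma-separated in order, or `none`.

1 → match
2 → no match
3 → no match
4 → no match — must start with 'c'
5 → no match

1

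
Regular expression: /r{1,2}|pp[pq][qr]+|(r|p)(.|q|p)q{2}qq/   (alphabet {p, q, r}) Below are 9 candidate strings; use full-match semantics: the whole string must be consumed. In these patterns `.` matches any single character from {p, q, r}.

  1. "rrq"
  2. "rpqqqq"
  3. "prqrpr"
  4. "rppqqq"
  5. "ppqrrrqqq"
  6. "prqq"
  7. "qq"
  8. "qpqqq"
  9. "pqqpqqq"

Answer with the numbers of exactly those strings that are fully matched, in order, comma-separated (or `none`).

1 → no match
2 → match
3 → no match
4 → no match
5 → match
6 → no match
7 → no match
8 → no match
9 → no match

2, 5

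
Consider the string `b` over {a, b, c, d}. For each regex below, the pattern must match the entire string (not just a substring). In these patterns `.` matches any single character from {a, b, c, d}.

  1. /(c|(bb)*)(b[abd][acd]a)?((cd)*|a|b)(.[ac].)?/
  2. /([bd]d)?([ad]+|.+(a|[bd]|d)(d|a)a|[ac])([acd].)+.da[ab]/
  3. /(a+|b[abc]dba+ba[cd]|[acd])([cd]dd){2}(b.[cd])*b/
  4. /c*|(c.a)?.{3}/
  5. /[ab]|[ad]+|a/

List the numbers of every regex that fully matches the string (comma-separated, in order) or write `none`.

1, 5

1 → match
2 → no match
3 → no match
4 → no match
5 → match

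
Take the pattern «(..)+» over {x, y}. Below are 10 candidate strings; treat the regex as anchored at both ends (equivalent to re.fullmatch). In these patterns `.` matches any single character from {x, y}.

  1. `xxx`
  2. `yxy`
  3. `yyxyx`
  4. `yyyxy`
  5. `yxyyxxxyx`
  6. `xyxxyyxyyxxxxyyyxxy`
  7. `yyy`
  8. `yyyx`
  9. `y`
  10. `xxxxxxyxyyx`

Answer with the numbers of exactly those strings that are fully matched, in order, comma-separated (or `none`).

1 → no match
2 → no match
3 → no match
4 → no match
5 → no match
6 → no match
7 → no match
8 → match
9 → no match
10 → no match

8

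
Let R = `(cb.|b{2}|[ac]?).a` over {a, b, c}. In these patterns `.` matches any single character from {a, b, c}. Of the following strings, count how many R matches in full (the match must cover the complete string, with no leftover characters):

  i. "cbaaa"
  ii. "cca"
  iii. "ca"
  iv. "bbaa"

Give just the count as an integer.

i → match
ii → match
iii → match
iv → match
Total matched: 4

4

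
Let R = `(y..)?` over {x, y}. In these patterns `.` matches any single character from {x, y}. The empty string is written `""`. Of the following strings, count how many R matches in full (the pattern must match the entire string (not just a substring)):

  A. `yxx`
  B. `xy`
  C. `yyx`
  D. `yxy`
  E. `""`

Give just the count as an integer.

4

A → match
B → no match
C → match
D → match
E → match
Total matched: 4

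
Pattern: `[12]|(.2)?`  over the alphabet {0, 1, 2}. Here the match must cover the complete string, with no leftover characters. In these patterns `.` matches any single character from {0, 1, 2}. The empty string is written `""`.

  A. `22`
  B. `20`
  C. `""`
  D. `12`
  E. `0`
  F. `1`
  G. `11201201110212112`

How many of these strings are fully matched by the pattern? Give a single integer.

A → match
B → no match
C → match
D → match
E → no match
F → match
G → no match
Total matched: 4

4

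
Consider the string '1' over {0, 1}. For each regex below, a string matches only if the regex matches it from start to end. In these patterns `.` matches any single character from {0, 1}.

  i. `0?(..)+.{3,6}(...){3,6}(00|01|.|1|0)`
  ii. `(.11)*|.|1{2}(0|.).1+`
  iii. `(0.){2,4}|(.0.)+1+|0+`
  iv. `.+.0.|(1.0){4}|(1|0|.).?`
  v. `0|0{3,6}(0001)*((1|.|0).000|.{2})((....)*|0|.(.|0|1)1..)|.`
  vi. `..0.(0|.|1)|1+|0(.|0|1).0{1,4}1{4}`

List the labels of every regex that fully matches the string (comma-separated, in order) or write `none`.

ii, iv, v, vi

i → no match
ii → match
iii → no match
iv → match
v → match
vi → match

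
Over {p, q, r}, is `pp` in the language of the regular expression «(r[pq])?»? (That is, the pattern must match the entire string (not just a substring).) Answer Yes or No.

No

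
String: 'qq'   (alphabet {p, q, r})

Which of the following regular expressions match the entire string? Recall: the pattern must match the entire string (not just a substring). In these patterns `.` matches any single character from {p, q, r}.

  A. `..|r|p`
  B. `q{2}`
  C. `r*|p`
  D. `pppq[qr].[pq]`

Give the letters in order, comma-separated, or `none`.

A, B

A → match
B → match
C → no match
D → no match — must start with 'pppq'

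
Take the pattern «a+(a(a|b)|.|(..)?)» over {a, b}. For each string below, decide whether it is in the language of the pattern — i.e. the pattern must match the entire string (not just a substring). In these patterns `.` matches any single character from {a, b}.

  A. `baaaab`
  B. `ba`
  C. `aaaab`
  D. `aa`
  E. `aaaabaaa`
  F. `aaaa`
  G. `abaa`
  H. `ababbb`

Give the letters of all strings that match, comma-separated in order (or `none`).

C, D, F

A → no match — must start with `a`
B → no match — must start with `a`
C → match
D → match
E → no match
F → match
G → no match
H → no match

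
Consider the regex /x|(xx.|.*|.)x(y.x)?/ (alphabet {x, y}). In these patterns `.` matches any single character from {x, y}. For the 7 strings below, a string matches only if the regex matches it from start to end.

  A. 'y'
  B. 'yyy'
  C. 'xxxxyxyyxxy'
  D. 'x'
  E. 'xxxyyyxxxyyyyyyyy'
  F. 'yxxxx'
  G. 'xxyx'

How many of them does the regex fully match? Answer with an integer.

A → no match
B → no match
C → no match
D → match
E → no match
F → match
G → match
Total matched: 3

3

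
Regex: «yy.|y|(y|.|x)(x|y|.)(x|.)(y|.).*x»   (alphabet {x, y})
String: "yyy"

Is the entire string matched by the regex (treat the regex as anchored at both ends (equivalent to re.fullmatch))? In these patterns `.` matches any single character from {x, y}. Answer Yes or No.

Yes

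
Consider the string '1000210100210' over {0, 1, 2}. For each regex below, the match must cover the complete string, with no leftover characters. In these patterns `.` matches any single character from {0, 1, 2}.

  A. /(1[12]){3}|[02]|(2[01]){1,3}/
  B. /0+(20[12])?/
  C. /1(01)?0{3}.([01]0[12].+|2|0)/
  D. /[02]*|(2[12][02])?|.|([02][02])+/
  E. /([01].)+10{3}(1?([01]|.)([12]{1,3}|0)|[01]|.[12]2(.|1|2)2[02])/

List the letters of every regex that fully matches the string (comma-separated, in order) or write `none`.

C

A → no match
B → no match — must start with '0'
C → match
D → no match
E → no match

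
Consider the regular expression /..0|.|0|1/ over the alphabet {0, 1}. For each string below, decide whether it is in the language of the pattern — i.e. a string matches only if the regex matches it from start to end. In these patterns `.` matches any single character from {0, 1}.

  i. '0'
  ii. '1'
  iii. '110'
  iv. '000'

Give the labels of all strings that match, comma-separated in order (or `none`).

i, ii, iii, iv

i → match
ii → match
iii → match
iv → match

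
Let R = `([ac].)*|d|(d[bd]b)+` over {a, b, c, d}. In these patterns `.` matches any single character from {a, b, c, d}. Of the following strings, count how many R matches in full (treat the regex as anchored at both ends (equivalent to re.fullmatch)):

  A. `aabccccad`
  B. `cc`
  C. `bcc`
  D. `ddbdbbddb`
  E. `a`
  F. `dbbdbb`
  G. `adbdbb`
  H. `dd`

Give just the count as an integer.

A → no match
B → match
C → no match
D → match
E → no match
F → match
G → no match
H → no match
Total matched: 3

3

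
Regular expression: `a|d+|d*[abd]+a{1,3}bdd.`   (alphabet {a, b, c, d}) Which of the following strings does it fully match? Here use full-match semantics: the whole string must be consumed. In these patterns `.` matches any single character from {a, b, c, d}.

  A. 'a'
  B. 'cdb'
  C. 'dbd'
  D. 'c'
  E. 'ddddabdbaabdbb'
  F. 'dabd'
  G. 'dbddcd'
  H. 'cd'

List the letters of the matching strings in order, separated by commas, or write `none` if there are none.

A

A → match
B → no match
C → no match
D → no match
E → no match
F → no match
G → no match
H → no match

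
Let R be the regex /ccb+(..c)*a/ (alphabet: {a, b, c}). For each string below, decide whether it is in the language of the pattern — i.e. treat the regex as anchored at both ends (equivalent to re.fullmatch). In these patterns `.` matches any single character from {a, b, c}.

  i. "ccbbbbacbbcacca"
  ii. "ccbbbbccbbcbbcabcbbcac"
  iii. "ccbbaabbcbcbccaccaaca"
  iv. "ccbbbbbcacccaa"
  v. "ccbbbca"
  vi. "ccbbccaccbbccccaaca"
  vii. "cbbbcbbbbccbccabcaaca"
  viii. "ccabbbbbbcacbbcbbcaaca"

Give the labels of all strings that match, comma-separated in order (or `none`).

i, v, vi

i → match
ii → no match — must end with "a"
iii → no match
iv → no match
v → match
vi → match
vii → no match — must start with "ccb"
viii → no match — must start with "ccb"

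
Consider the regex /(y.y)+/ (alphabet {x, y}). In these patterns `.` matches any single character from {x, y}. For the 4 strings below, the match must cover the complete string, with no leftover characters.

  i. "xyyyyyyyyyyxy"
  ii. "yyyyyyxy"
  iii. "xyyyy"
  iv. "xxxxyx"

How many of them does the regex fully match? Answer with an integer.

i → no match — must start with "y"
ii → no match
iii → no match — must start with "y"
iv → no match — must start with "y"
Total matched: 0

0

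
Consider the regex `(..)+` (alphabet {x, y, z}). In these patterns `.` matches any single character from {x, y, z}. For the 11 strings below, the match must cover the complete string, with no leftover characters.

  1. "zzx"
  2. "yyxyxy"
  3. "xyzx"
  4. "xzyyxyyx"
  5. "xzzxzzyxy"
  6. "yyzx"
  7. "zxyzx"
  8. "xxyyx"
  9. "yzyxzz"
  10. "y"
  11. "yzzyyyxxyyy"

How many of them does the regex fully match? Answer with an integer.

1 → no match
2 → match
3 → match
4 → match
5 → no match
6 → match
7 → no match
8 → no match
9 → match
10 → no match
11 → no match
Total matched: 5

5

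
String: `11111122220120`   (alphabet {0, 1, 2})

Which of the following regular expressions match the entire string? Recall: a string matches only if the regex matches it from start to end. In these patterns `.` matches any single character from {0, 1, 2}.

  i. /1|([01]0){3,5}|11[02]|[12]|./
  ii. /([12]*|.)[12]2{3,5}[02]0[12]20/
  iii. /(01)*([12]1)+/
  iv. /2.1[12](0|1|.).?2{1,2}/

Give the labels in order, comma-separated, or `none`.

i → no match
ii → match
iii → no match — must end with `1`
iv → no match — must start with `2`

ii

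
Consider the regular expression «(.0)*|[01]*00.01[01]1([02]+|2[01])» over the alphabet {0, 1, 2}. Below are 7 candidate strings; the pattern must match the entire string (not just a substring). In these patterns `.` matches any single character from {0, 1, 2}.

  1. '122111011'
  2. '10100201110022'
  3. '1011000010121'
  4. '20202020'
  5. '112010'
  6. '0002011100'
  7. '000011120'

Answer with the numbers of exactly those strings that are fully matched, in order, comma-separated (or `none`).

1. '122111011' → no match
2 → match
3 → match
4. '20202020' → match
5. '112010' → no match
6. '0002011100' → match
7. '000011120' → match

2, 3, 4, 6, 7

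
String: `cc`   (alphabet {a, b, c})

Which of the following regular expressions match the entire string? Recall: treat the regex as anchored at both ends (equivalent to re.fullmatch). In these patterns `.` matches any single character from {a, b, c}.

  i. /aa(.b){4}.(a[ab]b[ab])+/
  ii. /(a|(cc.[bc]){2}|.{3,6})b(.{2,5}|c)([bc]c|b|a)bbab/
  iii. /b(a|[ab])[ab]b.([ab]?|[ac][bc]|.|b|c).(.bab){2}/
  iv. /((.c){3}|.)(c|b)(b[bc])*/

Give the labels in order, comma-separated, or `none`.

i → no match — must start with `aa`
ii → no match — must end with `bbab`
iii → no match — must start with `b`
iv → match

iv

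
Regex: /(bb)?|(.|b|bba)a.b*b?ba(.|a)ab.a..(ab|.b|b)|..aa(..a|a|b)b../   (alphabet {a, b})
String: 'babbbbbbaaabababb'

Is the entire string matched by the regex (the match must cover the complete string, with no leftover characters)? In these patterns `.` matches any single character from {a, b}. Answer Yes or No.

No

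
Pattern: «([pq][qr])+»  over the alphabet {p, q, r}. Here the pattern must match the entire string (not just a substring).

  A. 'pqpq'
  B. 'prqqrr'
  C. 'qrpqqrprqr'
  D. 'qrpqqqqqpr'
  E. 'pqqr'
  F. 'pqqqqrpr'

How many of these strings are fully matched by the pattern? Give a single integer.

5

A → match
B → no match
C → match
D → match
E → match
F → match
Total matched: 5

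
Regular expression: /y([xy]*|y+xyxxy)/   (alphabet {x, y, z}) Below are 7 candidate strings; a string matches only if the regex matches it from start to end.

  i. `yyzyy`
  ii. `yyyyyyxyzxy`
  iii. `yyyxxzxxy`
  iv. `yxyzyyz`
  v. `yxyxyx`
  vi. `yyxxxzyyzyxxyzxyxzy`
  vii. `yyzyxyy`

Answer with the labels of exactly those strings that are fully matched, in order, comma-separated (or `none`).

i → no match
ii → no match
iii → no match
iv → no match
v → match
vi → no match
vii → no match

v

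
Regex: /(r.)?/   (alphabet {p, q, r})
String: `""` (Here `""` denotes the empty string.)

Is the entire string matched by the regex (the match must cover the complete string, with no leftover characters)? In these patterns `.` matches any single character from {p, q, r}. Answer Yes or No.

Yes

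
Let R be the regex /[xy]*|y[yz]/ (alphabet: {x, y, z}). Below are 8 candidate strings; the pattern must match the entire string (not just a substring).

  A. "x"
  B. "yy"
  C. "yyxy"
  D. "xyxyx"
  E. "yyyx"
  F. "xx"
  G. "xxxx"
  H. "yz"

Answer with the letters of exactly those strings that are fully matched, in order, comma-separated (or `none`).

A → match
B → match
C → match
D → match
E → match
F → match
G → match
H → match

A, B, C, D, E, F, G, H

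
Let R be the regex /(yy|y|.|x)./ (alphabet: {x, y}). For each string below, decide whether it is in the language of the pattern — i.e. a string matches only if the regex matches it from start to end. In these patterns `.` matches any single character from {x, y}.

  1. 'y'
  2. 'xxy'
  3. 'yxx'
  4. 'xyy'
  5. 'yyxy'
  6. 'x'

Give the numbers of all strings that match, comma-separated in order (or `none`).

none

1. 'y' → no match
2. 'xxy' → no match
3. 'yxx' → no match
4. 'xyy' → no match
5. 'yyxy' → no match
6. 'x' → no match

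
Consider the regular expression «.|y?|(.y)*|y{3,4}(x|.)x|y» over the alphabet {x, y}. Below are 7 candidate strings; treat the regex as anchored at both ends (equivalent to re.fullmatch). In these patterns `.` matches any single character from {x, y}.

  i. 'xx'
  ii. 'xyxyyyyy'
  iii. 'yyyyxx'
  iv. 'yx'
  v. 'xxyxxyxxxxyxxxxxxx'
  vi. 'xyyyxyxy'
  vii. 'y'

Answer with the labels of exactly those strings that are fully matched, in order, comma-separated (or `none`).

ii, iii, vi, vii

i. 'xx' → no match
ii. 'xyxyyyyy' → match
iii. 'yyyyxx' → match
iv. 'yx' → no match
v → no match
vi. 'xyyyxyxy' → match
vii. 'y' → match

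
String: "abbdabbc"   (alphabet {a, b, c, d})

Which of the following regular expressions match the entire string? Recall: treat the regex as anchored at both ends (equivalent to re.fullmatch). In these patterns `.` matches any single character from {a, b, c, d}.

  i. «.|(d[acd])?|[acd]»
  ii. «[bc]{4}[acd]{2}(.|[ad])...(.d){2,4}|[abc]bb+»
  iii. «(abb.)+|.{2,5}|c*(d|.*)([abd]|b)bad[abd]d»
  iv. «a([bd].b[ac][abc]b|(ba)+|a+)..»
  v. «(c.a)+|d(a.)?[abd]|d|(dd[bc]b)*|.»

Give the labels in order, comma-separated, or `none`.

iii

i → no match
ii → no match
iii → match
iv → no match
v → no match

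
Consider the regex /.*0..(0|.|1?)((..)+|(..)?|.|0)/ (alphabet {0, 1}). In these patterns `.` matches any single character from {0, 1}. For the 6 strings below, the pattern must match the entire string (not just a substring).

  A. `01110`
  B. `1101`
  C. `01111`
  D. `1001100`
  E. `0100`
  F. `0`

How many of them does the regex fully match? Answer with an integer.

4

A → match
B → no match
C → match
D → match
E → match
F → no match
Total matched: 4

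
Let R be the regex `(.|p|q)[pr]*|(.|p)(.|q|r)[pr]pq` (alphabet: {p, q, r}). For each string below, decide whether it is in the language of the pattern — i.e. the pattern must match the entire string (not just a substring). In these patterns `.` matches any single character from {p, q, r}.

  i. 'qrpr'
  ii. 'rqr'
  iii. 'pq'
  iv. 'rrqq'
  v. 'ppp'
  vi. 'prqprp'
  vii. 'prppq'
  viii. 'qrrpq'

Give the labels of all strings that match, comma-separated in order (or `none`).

i, v, vii, viii

i → match
ii → no match
iii → no match
iv → no match
v → match
vi → no match
vii → match
viii → match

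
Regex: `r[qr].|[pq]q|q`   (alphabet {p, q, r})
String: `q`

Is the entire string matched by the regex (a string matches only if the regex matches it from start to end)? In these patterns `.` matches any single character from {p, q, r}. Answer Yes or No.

Yes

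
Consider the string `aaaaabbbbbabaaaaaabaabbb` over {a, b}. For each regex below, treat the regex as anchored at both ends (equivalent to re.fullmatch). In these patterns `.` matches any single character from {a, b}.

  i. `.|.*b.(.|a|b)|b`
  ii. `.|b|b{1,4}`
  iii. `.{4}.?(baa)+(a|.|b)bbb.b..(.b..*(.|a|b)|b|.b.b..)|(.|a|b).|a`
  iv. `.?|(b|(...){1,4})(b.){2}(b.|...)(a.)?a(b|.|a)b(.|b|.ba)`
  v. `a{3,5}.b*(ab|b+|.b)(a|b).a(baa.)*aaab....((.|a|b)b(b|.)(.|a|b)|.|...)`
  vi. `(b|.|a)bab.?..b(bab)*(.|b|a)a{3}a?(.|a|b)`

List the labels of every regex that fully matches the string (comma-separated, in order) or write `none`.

i, v

i → match
ii → no match
iii → no match
iv → no match
v → match
vi → no match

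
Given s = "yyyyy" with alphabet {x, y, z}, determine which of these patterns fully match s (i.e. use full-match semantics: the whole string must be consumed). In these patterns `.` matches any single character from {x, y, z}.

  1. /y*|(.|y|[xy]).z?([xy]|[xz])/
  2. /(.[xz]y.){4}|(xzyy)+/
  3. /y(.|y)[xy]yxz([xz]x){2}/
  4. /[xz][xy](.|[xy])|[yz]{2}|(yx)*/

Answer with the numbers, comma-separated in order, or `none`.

1 → match
2 → no match
3 → no match — must end with "x"
4 → no match

1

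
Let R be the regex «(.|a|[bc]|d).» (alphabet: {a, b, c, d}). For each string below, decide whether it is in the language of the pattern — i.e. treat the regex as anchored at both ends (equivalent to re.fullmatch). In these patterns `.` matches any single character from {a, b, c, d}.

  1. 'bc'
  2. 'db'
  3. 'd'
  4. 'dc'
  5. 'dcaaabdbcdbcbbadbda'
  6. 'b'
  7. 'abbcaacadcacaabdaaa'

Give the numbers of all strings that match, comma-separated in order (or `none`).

1 → match
2 → match
3 → no match
4 → match
5 → no match
6 → no match
7 → no match

1, 2, 4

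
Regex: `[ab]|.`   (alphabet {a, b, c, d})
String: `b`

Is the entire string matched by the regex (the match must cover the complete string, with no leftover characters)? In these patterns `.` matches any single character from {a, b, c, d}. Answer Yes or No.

Yes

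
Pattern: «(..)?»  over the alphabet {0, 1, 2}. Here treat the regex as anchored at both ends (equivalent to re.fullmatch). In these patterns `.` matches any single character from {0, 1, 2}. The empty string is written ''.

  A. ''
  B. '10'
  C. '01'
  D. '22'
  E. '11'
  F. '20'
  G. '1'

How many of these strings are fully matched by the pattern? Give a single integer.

6

A. '' → match
B. '10' → match
C. '01' → match
D. '22' → match
E. '11' → match
F. '20' → match
G. '1' → no match
Total matched: 6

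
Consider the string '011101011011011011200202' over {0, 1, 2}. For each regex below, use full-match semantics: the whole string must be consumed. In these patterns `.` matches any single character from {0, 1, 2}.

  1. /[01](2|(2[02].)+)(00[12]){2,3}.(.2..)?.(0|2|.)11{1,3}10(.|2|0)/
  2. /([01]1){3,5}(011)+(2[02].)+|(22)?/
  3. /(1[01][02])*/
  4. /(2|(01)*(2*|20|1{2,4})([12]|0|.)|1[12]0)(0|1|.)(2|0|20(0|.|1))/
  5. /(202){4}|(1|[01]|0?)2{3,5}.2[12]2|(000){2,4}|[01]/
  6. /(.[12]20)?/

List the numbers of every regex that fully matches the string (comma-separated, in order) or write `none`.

2

1 → no match
2 → match
3 → no match
4 → no match
5 → no match
6 → no match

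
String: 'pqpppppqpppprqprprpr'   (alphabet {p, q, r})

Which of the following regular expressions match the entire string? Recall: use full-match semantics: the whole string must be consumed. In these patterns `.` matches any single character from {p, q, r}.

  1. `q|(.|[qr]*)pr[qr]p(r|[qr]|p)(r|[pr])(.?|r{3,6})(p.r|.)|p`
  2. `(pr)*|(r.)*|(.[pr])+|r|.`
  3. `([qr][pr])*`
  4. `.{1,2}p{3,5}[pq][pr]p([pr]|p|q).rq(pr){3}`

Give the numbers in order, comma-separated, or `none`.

1 → no match
2 → no match
3 → no match
4 → match

4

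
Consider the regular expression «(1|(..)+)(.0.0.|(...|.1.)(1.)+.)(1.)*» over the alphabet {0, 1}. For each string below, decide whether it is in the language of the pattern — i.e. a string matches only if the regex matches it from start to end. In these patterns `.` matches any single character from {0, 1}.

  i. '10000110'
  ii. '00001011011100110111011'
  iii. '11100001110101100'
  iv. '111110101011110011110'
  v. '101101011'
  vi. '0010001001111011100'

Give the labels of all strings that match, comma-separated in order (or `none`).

i

i. '10000110' → match
ii → no match
iii → no match
iv → no match
v. '101101011' → no match
vi → no match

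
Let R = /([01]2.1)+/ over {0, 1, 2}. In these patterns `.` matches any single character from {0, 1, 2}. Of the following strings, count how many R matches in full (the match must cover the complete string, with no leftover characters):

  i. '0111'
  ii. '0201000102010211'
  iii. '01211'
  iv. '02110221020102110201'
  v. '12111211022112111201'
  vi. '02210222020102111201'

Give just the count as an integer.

2

i → no match
ii → no match
iii → no match
iv → match
v → match
vi → no match
Total matched: 2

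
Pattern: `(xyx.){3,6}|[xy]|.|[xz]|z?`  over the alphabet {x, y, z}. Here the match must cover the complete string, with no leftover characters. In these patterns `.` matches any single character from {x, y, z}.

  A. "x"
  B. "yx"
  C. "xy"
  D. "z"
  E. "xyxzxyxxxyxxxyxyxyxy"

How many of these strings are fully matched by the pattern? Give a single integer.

3

A → match
B → no match
C → no match
D → match
E → match
Total matched: 3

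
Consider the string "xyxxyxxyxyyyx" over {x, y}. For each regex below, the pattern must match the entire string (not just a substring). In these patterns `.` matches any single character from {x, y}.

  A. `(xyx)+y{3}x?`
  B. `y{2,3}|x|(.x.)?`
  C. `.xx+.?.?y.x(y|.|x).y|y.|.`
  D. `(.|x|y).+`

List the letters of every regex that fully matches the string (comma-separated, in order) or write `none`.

A → match
B → no match
C → no match
D → match

A, D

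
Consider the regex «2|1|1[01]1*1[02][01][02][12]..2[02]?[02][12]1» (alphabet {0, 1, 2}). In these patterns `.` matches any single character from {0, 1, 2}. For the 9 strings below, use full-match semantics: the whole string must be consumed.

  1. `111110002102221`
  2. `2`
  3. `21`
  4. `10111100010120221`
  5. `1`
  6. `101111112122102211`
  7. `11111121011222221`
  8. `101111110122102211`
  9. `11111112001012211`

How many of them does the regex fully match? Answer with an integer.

1 → match
2 → match
3 → no match
4 → match
5 → match
6 → match
7 → match
8 → match
9 → match
Total matched: 8

8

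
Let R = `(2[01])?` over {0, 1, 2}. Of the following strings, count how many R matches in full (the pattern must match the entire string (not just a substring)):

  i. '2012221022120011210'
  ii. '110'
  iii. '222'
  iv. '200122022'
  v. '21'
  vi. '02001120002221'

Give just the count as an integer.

i → no match
ii. '110' → no match
iii. '222' → no match
iv. '200122022' → no match
v. '21' → match
vi → no match
Total matched: 1

1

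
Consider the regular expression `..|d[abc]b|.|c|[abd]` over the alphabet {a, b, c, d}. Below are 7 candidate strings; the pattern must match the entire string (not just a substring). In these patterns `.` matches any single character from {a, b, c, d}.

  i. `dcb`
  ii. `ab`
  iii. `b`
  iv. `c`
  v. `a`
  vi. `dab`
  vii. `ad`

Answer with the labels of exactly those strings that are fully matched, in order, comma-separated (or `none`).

i → match
ii → match
iii → match
iv → match
v → match
vi → match
vii → match

i, ii, iii, iv, v, vi, vii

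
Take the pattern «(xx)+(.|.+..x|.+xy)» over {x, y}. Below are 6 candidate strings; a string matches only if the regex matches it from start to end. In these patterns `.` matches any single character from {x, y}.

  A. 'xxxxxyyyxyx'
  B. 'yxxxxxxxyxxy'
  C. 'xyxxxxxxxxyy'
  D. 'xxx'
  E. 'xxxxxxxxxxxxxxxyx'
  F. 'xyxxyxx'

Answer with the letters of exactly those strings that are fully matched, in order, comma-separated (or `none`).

A → match
B → no match — must start with 'xx'
C → no match — must start with 'xx'
D → match
E → match
F → no match — must start with 'xx'

A, D, E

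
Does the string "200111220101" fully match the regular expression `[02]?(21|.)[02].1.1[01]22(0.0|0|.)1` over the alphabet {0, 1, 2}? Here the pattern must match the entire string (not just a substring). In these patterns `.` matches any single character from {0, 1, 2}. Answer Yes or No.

No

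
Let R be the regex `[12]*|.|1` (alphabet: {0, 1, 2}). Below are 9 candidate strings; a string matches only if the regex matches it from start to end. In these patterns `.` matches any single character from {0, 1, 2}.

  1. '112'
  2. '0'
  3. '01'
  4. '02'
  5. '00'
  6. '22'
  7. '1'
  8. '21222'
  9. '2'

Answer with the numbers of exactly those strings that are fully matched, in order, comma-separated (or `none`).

1. '112' → match
2. '0' → match
3. '01' → no match
4. '02' → no match
5. '00' → no match
6. '22' → match
7. '1' → match
8. '21222' → match
9. '2' → match

1, 2, 6, 7, 8, 9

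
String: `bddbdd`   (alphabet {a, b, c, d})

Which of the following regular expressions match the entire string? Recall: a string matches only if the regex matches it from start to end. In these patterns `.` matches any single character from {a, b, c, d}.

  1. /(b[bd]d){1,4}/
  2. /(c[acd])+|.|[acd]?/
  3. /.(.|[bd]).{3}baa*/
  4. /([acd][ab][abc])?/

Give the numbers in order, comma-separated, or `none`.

1

1 → match
2 → no match
3 → no match
4 → no match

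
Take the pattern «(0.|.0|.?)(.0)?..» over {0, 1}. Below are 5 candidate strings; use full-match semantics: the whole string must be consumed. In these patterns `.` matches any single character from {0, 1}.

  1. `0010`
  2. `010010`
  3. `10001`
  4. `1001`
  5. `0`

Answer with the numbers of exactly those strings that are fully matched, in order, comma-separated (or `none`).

1. `0010` → match
2. `010010` → match
3. `10001` → match
4. `1001` → match
5. `0` → no match

1, 2, 3, 4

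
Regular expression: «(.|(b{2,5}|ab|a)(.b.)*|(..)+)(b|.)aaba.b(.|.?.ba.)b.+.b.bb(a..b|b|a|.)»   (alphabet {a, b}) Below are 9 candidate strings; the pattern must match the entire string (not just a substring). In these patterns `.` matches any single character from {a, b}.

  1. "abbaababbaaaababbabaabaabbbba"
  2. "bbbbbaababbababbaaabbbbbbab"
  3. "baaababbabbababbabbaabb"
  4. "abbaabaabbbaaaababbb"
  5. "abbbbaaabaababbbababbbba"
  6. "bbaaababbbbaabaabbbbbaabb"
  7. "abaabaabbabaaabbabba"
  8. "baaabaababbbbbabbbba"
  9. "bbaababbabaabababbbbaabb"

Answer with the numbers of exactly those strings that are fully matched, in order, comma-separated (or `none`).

1 → match
2 → no match
3 → match
4 → match
5 → match
6 → match
7 → no match
8 → match
9 → match

1, 3, 4, 5, 6, 8, 9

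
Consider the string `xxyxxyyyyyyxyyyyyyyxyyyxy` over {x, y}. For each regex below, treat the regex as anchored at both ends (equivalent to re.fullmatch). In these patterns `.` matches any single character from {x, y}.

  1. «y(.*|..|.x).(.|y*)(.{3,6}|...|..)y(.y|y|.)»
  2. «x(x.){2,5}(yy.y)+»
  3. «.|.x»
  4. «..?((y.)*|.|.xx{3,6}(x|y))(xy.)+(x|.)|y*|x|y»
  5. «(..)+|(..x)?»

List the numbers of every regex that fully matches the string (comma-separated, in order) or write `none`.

1 → no match — must start with `y`
2 → match
3 → no match
4 → no match
5 → no match

2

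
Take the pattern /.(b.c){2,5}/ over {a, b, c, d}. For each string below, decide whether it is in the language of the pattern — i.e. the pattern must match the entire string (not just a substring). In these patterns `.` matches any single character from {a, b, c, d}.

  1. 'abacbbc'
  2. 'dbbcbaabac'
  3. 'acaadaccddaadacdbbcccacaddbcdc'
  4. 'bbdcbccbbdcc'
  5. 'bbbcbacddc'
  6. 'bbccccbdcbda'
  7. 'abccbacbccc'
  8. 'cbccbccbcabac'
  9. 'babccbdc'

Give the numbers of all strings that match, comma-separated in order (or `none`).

1 → match
2 → no match
3 → no match
4 → no match
5 → no match
6 → no match — must end with 'c'
7 → no match
8 → no match
9 → no match

1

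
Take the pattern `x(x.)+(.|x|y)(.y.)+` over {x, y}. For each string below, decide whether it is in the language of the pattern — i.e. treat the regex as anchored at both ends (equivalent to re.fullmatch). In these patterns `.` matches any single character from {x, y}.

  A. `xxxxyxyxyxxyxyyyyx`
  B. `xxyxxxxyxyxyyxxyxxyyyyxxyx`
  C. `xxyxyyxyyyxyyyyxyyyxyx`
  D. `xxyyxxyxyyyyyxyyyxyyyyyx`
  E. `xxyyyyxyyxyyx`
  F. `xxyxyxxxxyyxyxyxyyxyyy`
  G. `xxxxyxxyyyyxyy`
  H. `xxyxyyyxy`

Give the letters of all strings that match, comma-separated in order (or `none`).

A → match
B → match
C → match
D → no match
E → match
F → no match
G → match
H → no match

A, B, C, E, G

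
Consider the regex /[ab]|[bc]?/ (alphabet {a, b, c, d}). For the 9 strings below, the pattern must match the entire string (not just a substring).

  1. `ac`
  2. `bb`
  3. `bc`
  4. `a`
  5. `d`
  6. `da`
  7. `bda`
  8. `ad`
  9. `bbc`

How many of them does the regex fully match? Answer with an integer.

1

1 → no match
2 → no match
3 → no match
4 → match
5 → no match
6 → no match
7 → no match
8 → no match
9 → no match
Total matched: 1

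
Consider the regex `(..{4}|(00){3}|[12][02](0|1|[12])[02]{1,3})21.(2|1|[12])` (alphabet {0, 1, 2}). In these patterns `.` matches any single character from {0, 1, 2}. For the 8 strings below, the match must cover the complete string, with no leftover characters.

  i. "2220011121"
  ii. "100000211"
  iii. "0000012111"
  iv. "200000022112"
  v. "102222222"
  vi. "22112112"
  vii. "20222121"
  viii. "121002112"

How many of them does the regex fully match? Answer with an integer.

i → no match
ii → no match
iii → no match
iv → no match
v → no match
vi → no match
vii → match
viii → match
Total matched: 2

2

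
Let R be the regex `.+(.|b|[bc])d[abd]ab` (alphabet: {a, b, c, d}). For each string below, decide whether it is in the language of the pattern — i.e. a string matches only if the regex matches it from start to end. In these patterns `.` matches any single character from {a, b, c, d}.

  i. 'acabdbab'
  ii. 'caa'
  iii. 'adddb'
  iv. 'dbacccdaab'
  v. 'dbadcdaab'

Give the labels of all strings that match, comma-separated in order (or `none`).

i, iv, v

i. 'acabdbab' → match
ii. 'caa' → no match — must end with 'ab'
iii. 'adddb' → no match — must end with 'ab'
iv. 'dbacccdaab' → match
v. 'dbadcdaab' → match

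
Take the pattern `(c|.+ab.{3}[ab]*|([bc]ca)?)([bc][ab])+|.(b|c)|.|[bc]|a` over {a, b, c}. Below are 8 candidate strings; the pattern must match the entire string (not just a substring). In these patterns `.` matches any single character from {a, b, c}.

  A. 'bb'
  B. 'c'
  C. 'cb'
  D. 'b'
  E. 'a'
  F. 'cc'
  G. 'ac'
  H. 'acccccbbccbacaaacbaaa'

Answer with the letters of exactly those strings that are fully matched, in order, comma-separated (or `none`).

A. 'bb' → match
B. 'c' → match
C. 'cb' → match
D. 'b' → match
E. 'a' → match
F. 'cc' → match
G. 'ac' → match
H → no match

A, B, C, D, E, F, G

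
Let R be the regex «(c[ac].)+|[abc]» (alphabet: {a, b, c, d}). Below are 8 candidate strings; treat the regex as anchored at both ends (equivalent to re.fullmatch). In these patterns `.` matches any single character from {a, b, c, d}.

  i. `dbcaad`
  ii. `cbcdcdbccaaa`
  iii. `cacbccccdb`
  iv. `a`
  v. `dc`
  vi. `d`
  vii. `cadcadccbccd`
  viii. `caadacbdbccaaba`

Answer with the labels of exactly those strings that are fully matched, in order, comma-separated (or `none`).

i → no match
ii → no match
iii → no match
iv → match
v → no match
vi → no match
vii → match
viii → no match

iv, vii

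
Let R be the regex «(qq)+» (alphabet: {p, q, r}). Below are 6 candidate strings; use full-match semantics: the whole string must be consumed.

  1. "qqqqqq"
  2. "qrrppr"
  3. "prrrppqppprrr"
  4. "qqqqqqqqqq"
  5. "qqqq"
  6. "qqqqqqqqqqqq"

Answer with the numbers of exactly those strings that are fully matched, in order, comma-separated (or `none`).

1, 4, 5, 6

1 → match
2 → no match — must start with "qq"
3 → no match — must start with "qq"
4 → match
5 → match
6 → match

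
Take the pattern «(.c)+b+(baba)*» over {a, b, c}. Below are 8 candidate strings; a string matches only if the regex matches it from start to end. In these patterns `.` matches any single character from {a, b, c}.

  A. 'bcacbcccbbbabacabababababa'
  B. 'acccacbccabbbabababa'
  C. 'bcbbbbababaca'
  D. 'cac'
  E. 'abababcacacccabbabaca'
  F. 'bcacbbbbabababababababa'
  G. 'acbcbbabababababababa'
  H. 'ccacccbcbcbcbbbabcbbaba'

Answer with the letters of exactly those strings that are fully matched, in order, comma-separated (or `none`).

A → no match
B → no match
C → no match
D → no match
E → no match
F → match
G → match
H → no match

F, G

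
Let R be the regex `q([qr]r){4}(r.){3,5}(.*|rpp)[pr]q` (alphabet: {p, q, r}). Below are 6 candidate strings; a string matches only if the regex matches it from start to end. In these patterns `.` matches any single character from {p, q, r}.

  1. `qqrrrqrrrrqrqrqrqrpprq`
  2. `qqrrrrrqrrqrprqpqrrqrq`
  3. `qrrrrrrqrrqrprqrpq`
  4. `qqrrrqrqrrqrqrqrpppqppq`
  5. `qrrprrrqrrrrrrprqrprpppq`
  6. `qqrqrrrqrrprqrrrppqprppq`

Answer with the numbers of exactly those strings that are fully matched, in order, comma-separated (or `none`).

1, 2, 3, 4, 6

1 → match
2 → match
3 → match
4 → match
5 → no match
6 → match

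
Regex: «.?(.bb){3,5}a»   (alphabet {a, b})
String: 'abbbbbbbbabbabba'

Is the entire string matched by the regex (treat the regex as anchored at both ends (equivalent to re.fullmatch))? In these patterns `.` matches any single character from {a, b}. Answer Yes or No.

Yes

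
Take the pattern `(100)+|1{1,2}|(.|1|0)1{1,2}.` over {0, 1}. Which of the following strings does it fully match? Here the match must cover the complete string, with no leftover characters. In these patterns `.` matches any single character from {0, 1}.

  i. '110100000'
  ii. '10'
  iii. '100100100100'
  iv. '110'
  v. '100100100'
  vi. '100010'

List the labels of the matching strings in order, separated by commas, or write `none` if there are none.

i → no match
ii → no match
iii → match
iv → match
v → match
vi → no match

iii, iv, v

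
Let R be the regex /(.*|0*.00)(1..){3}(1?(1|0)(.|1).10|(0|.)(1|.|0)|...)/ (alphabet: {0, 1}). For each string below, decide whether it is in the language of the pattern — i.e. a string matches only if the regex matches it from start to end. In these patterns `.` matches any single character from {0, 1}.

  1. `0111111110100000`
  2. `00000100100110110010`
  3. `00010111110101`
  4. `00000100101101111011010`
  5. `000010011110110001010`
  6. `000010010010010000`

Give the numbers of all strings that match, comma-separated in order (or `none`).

1, 2, 3, 5, 6

1 → match
2 → match
3 → match
4 → no match
5 → match
6 → match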